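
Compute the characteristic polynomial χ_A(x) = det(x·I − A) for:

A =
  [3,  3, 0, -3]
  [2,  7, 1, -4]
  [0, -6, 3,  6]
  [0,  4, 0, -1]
x^4 - 12*x^3 + 54*x^2 - 108*x + 81

Expanding det(x·I − A) (e.g. by cofactor expansion or by noting that A is similar to its Jordan form J, which has the same characteristic polynomial as A) gives
  χ_A(x) = x^4 - 12*x^3 + 54*x^2 - 108*x + 81
which factors as (x - 3)^4. The eigenvalues (with algebraic multiplicities) are λ = 3 with multiplicity 4.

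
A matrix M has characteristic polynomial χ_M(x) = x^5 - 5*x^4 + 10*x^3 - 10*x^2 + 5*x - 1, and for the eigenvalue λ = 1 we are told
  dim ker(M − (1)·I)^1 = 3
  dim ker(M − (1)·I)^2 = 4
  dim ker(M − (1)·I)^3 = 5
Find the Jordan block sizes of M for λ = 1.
Block sizes for λ = 1: [3, 1, 1]

From the dimensions of kernels of powers, the number of Jordan blocks of size at least j is d_j − d_{j−1} where d_j = dim ker(N^j) (with d_0 = 0). Computing the differences gives [3, 1, 1].
The number of blocks of size exactly k is (#blocks of size ≥ k) − (#blocks of size ≥ k + 1), so the partition is: 2 block(s) of size 1, 1 block(s) of size 3.
In nonincreasing order the block sizes are [3, 1, 1].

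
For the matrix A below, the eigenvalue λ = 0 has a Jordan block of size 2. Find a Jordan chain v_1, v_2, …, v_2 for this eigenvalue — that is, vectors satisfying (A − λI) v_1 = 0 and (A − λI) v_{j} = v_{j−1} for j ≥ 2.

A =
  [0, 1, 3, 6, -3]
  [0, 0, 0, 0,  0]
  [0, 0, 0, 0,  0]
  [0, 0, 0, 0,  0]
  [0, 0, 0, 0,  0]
A Jordan chain for λ = 0 of length 2:
v_1 = (1, 0, 0, 0, 0)ᵀ
v_2 = (0, 1, 0, 0, 0)ᵀ

Let N = A − (0)·I. We want v_2 with N^2 v_2 = 0 but N^1 v_2 ≠ 0; then v_{j-1} := N · v_j for j = 2, …, 2.

Pick v_2 = (0, 1, 0, 0, 0)ᵀ.
Then v_1 = N · v_2 = (1, 0, 0, 0, 0)ᵀ.

Sanity check: (A − (0)·I) v_1 = (0, 0, 0, 0, 0)ᵀ = 0. ✓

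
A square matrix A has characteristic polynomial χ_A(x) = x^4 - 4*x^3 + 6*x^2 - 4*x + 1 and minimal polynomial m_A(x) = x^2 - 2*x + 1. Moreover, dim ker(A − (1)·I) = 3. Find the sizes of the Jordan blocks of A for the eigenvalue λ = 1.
Block sizes for λ = 1: [2, 1, 1]

Step 1 — from the characteristic polynomial, algebraic multiplicity of λ = 1 is 4. From dim ker(A − (1)·I) = 3, there are exactly 3 Jordan blocks for λ = 1.
Step 2 — from the minimal polynomial, the factor (x − 1)^2 tells us the largest block for λ = 1 has size 2.
Step 3 — with total size 4, 3 blocks, and largest block 2, the block sizes (in nonincreasing order) are [2, 1, 1].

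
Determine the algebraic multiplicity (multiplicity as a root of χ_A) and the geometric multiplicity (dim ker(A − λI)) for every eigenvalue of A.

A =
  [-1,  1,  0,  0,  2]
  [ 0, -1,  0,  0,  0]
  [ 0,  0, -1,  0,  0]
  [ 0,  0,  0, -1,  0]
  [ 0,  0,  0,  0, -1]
λ = -1: alg = 5, geom = 4

Step 1 — factor the characteristic polynomial to read off the algebraic multiplicities:
  χ_A(x) = (x + 1)^5

Step 2 — compute geometric multiplicities via the rank-nullity identity g(λ) = n − rank(A − λI):
  rank(A − (-1)·I) = 1, so dim ker(A − (-1)·I) = n − 1 = 4

Summary:
  λ = -1: algebraic multiplicity = 5, geometric multiplicity = 4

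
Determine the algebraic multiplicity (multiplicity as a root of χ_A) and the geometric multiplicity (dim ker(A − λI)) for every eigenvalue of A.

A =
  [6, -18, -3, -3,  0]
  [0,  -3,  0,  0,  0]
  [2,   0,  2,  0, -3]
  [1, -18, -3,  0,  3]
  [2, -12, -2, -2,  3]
λ = -3: alg = 1, geom = 1; λ = 2: alg = 1, geom = 1; λ = 3: alg = 3, geom = 1

Step 1 — factor the characteristic polynomial to read off the algebraic multiplicities:
  χ_A(x) = (x - 3)^3*(x - 2)*(x + 3)

Step 2 — compute geometric multiplicities via the rank-nullity identity g(λ) = n − rank(A − λI):
  rank(A − (-3)·I) = 4, so dim ker(A − (-3)·I) = n − 4 = 1
  rank(A − (2)·I) = 4, so dim ker(A − (2)·I) = n − 4 = 1
  rank(A − (3)·I) = 4, so dim ker(A − (3)·I) = n − 4 = 1

Summary:
  λ = -3: algebraic multiplicity = 1, geometric multiplicity = 1
  λ = 2: algebraic multiplicity = 1, geometric multiplicity = 1
  λ = 3: algebraic multiplicity = 3, geometric multiplicity = 1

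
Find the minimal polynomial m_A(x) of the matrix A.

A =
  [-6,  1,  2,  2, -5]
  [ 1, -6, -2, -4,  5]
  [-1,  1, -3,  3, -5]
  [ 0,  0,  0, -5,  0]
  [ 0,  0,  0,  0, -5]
x^2 + 10*x + 25

The characteristic polynomial is χ_A(x) = (x + 5)^5, so the eigenvalues are known. The minimal polynomial is
  m_A(x) = Π_λ (x − λ)^{k_λ}
where k_λ is the size of the *largest* Jordan block for λ (equivalently, the smallest k with (A − λI)^k v = 0 for every generalised eigenvector v of λ).

  λ = -5: largest Jordan block has size 2, contributing (x + 5)^2

So m_A(x) = (x + 5)^2 = x^2 + 10*x + 25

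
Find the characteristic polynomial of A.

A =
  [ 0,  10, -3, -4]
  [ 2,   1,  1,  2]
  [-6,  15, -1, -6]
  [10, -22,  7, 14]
x^4 - 14*x^3 + 72*x^2 - 160*x + 128

Expanding det(x·I − A) (e.g. by cofactor expansion or by noting that A is similar to its Jordan form J, which has the same characteristic polynomial as A) gives
  χ_A(x) = x^4 - 14*x^3 + 72*x^2 - 160*x + 128
which factors as (x - 4)^3*(x - 2). The eigenvalues (with algebraic multiplicities) are λ = 2 with multiplicity 1, λ = 4 with multiplicity 3.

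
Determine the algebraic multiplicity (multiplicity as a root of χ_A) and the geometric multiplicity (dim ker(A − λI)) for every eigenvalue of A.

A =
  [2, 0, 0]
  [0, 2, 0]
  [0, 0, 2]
λ = 2: alg = 3, geom = 3

Step 1 — factor the characteristic polynomial to read off the algebraic multiplicities:
  χ_A(x) = (x - 2)^3

Step 2 — compute geometric multiplicities via the rank-nullity identity g(λ) = n − rank(A − λI):
  rank(A − (2)·I) = 0, so dim ker(A − (2)·I) = n − 0 = 3

Summary:
  λ = 2: algebraic multiplicity = 3, geometric multiplicity = 3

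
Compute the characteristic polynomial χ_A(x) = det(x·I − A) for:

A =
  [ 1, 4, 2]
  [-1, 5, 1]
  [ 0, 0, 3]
x^3 - 9*x^2 + 27*x - 27

Expanding det(x·I − A) (e.g. by cofactor expansion or by noting that A is similar to its Jordan form J, which has the same characteristic polynomial as A) gives
  χ_A(x) = x^3 - 9*x^2 + 27*x - 27
which factors as (x - 3)^3. The eigenvalues (with algebraic multiplicities) are λ = 3 with multiplicity 3.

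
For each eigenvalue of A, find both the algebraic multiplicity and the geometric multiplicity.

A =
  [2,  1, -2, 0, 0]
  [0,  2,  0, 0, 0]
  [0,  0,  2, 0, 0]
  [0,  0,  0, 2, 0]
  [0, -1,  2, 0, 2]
λ = 2: alg = 5, geom = 4

Step 1 — factor the characteristic polynomial to read off the algebraic multiplicities:
  χ_A(x) = (x - 2)^5

Step 2 — compute geometric multiplicities via the rank-nullity identity g(λ) = n − rank(A − λI):
  rank(A − (2)·I) = 1, so dim ker(A − (2)·I) = n − 1 = 4

Summary:
  λ = 2: algebraic multiplicity = 5, geometric multiplicity = 4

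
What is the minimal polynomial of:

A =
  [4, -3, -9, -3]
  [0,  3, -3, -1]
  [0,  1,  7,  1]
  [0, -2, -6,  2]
x^2 - 8*x + 16

The characteristic polynomial is χ_A(x) = (x - 4)^4, so the eigenvalues are known. The minimal polynomial is
  m_A(x) = Π_λ (x − λ)^{k_λ}
where k_λ is the size of the *largest* Jordan block for λ (equivalently, the smallest k with (A − λI)^k v = 0 for every generalised eigenvector v of λ).

  λ = 4: largest Jordan block has size 2, contributing (x − 4)^2

So m_A(x) = (x - 4)^2 = x^2 - 8*x + 16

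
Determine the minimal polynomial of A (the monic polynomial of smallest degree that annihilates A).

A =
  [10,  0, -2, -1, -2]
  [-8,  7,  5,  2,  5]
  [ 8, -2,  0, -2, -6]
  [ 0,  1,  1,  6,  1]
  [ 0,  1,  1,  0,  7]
x^3 - 18*x^2 + 108*x - 216

The characteristic polynomial is χ_A(x) = (x - 6)^5, so the eigenvalues are known. The minimal polynomial is
  m_A(x) = Π_λ (x − λ)^{k_λ}
where k_λ is the size of the *largest* Jordan block for λ (equivalently, the smallest k with (A − λI)^k v = 0 for every generalised eigenvector v of λ).

  λ = 6: largest Jordan block has size 3, contributing (x − 6)^3

So m_A(x) = (x - 6)^3 = x^3 - 18*x^2 + 108*x - 216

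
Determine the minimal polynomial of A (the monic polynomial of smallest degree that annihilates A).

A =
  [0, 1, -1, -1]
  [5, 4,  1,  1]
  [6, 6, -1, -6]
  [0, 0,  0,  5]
x^3 - 3*x^2 - 9*x - 5

The characteristic polynomial is χ_A(x) = (x - 5)^2*(x + 1)^2, so the eigenvalues are known. The minimal polynomial is
  m_A(x) = Π_λ (x − λ)^{k_λ}
where k_λ is the size of the *largest* Jordan block for λ (equivalently, the smallest k with (A − λI)^k v = 0 for every generalised eigenvector v of λ).

  λ = -1: largest Jordan block has size 2, contributing (x + 1)^2
  λ = 5: largest Jordan block has size 1, contributing (x − 5)

So m_A(x) = (x - 5)*(x + 1)^2 = x^3 - 3*x^2 - 9*x - 5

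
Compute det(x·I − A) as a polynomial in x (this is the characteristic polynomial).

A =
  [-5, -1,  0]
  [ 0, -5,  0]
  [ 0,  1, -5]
x^3 + 15*x^2 + 75*x + 125

Expanding det(x·I − A) (e.g. by cofactor expansion or by noting that A is similar to its Jordan form J, which has the same characteristic polynomial as A) gives
  χ_A(x) = x^3 + 15*x^2 + 75*x + 125
which factors as (x + 5)^3. The eigenvalues (with algebraic multiplicities) are λ = -5 with multiplicity 3.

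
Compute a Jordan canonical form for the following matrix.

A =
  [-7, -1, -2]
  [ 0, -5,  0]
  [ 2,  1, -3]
J_2(-5) ⊕ J_1(-5)

The characteristic polynomial is
  det(x·I − A) = x^3 + 15*x^2 + 75*x + 125 = (x + 5)^3

Eigenvalues and multiplicities (the geometric multiplicity of λ is n − rank(A − λI), which equals the number of Jordan blocks for λ):
  λ = -5: algebraic multiplicity = 3, geometric multiplicity = 2

Determining the block sizes for each eigenvalue:
  λ = -5: 2 blocks summing to 3 forces exactly one block of size 2 and the rest size 1 → block sizes [2, 1]

Assembling the blocks gives a Jordan form
J =
  [-5,  1,  0]
  [ 0, -5,  0]
  [ 0,  0, -5]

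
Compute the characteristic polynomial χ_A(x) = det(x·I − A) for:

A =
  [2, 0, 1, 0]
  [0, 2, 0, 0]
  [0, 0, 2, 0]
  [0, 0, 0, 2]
x^4 - 8*x^3 + 24*x^2 - 32*x + 16

Expanding det(x·I − A) (e.g. by cofactor expansion or by noting that A is similar to its Jordan form J, which has the same characteristic polynomial as A) gives
  χ_A(x) = x^4 - 8*x^3 + 24*x^2 - 32*x + 16
which factors as (x - 2)^4. The eigenvalues (with algebraic multiplicities) are λ = 2 with multiplicity 4.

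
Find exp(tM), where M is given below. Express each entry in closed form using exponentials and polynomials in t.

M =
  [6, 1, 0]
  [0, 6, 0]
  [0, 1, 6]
e^{tM} =
  [exp(6*t), t*exp(6*t), 0]
  [0, exp(6*t), 0]
  [0, t*exp(6*t), exp(6*t)]

Strategy: write M = P · J · P⁻¹ where J is a Jordan canonical form, so e^{tM} = P · e^{tJ} · P⁻¹, and e^{tJ} can be computed block-by-block.

M has Jordan form
J =
  [6, 1, 0]
  [0, 6, 0]
  [0, 0, 6]
(up to reordering of blocks).

Per-block formulas:
  For a 2×2 Jordan block J_2(6): exp(t · J_2(6)) = e^(6t)·(I + t·N), where N is the 2×2 nilpotent shift.
  For a 1×1 block at λ = 6: exp(t · [6]) = [e^(6t)].

After assembling e^{tJ} and conjugating by P, we get:

e^{tM} =
  [exp(6*t), t*exp(6*t), 0]
  [0, exp(6*t), 0]
  [0, t*exp(6*t), exp(6*t)]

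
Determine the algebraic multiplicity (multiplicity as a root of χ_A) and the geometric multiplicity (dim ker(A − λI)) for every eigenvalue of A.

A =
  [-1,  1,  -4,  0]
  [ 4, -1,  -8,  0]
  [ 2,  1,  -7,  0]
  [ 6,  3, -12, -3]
λ = -3: alg = 4, geom = 3

Step 1 — factor the characteristic polynomial to read off the algebraic multiplicities:
  χ_A(x) = (x + 3)^4

Step 2 — compute geometric multiplicities via the rank-nullity identity g(λ) = n − rank(A − λI):
  rank(A − (-3)·I) = 1, so dim ker(A − (-3)·I) = n − 1 = 3

Summary:
  λ = -3: algebraic multiplicity = 4, geometric multiplicity = 3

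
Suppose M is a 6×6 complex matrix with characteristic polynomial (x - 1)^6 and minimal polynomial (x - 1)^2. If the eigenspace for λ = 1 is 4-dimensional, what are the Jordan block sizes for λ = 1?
Block sizes for λ = 1: [2, 2, 1, 1]

Step 1 — from the characteristic polynomial, algebraic multiplicity of λ = 1 is 6. From dim ker(M − (1)·I) = 4, there are exactly 4 Jordan blocks for λ = 1.
Step 2 — from the minimal polynomial, the factor (x − 1)^2 tells us the largest block for λ = 1 has size 2.
Step 3 — with total size 6, 4 blocks, and largest block 2, the block sizes (in nonincreasing order) are [2, 2, 1, 1].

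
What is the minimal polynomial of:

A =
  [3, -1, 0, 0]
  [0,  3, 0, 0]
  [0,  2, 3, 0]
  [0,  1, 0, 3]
x^2 - 6*x + 9

The characteristic polynomial is χ_A(x) = (x - 3)^4, so the eigenvalues are known. The minimal polynomial is
  m_A(x) = Π_λ (x − λ)^{k_λ}
where k_λ is the size of the *largest* Jordan block for λ (equivalently, the smallest k with (A − λI)^k v = 0 for every generalised eigenvector v of λ).

  λ = 3: largest Jordan block has size 2, contributing (x − 3)^2

So m_A(x) = (x - 3)^2 = x^2 - 6*x + 9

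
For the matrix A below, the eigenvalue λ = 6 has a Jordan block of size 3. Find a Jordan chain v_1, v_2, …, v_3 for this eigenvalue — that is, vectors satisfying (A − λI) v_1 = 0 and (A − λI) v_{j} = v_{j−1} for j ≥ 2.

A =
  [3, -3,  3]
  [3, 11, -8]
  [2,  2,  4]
A Jordan chain for λ = 6 of length 3:
v_1 = (6, -10, -4)ᵀ
v_2 = (-3, 3, 2)ᵀ
v_3 = (1, 0, 0)ᵀ

Let N = A − (6)·I. We want v_3 with N^3 v_3 = 0 but N^2 v_3 ≠ 0; then v_{j-1} := N · v_j for j = 3, …, 2.

Pick v_3 = (1, 0, 0)ᵀ.
Then v_2 = N · v_3 = (-3, 3, 2)ᵀ.
Then v_1 = N · v_2 = (6, -10, -4)ᵀ.

Sanity check: (A − (6)·I) v_1 = (0, 0, 0)ᵀ = 0. ✓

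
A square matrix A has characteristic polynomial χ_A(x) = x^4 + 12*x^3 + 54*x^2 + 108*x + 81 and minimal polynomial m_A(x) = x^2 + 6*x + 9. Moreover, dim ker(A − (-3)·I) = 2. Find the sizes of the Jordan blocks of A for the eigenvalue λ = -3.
Block sizes for λ = -3: [2, 2]

Step 1 — from the characteristic polynomial, algebraic multiplicity of λ = -3 is 4. From dim ker(A − (-3)·I) = 2, there are exactly 2 Jordan blocks for λ = -3.
Step 2 — from the minimal polynomial, the factor (x + 3)^2 tells us the largest block for λ = -3 has size 2.
Step 3 — with total size 4, 2 blocks, and largest block 2, the block sizes (in nonincreasing order) are [2, 2].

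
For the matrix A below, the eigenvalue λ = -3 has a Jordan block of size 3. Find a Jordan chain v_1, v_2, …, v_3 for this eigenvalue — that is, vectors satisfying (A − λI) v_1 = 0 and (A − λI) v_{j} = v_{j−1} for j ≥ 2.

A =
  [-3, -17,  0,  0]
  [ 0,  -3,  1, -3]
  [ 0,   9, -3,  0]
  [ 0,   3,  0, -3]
A Jordan chain for λ = -3 of length 3:
v_1 = (-17, 0, 9, 3)ᵀ
v_2 = (0, 1, 0, 0)ᵀ
v_3 = (0, 0, 1, 0)ᵀ

Let N = A − (-3)·I. We want v_3 with N^3 v_3 = 0 but N^2 v_3 ≠ 0; then v_{j-1} := N · v_j for j = 3, …, 2.

Pick v_3 = (0, 0, 1, 0)ᵀ.
Then v_2 = N · v_3 = (0, 1, 0, 0)ᵀ.
Then v_1 = N · v_2 = (-17, 0, 9, 3)ᵀ.

Sanity check: (A − (-3)·I) v_1 = (0, 0, 0, 0)ᵀ = 0. ✓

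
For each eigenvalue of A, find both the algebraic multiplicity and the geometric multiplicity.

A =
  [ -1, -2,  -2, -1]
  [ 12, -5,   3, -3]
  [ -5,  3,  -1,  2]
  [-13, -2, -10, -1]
λ = -2: alg = 4, geom = 2

Step 1 — factor the characteristic polynomial to read off the algebraic multiplicities:
  χ_A(x) = (x + 2)^4

Step 2 — compute geometric multiplicities via the rank-nullity identity g(λ) = n − rank(A − λI):
  rank(A − (-2)·I) = 2, so dim ker(A − (-2)·I) = n − 2 = 2

Summary:
  λ = -2: algebraic multiplicity = 4, geometric multiplicity = 2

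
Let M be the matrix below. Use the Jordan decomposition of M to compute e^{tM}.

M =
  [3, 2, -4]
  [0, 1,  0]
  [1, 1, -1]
e^{tM} =
  [2*t*exp(t) + exp(t), 2*t*exp(t), -4*t*exp(t)]
  [0, exp(t), 0]
  [t*exp(t), t*exp(t), -2*t*exp(t) + exp(t)]

Strategy: write M = P · J · P⁻¹ where J is a Jordan canonical form, so e^{tM} = P · e^{tJ} · P⁻¹, and e^{tJ} can be computed block-by-block.

M has Jordan form
J =
  [1, 1, 0]
  [0, 1, 0]
  [0, 0, 1]
(up to reordering of blocks).

Per-block formulas:
  For a 1×1 block at λ = 1: exp(t · [1]) = [e^(1t)].
  For a 2×2 Jordan block J_2(1): exp(t · J_2(1)) = e^(1t)·(I + t·N), where N is the 2×2 nilpotent shift.

After assembling e^{tJ} and conjugating by P, we get:

e^{tM} =
  [2*t*exp(t) + exp(t), 2*t*exp(t), -4*t*exp(t)]
  [0, exp(t), 0]
  [t*exp(t), t*exp(t), -2*t*exp(t) + exp(t)]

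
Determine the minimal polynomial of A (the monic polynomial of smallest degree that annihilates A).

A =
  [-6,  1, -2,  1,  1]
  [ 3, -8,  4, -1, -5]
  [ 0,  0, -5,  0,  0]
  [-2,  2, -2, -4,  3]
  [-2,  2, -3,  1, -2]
x^3 + 15*x^2 + 75*x + 125

The characteristic polynomial is χ_A(x) = (x + 5)^5, so the eigenvalues are known. The minimal polynomial is
  m_A(x) = Π_λ (x − λ)^{k_λ}
where k_λ is the size of the *largest* Jordan block for λ (equivalently, the smallest k with (A − λI)^k v = 0 for every generalised eigenvector v of λ).

  λ = -5: largest Jordan block has size 3, contributing (x + 5)^3

So m_A(x) = (x + 5)^3 = x^3 + 15*x^2 + 75*x + 125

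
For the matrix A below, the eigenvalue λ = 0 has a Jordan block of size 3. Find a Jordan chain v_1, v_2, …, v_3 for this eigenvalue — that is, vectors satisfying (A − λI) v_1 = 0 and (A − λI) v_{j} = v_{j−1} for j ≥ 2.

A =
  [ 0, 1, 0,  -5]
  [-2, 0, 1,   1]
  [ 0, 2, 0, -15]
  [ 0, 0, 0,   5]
A Jordan chain for λ = 0 of length 3:
v_1 = (-2, 0, -4, 0)ᵀ
v_2 = (0, -2, 0, 0)ᵀ
v_3 = (1, 0, 0, 0)ᵀ

Let N = A − (0)·I. We want v_3 with N^3 v_3 = 0 but N^2 v_3 ≠ 0; then v_{j-1} := N · v_j for j = 3, …, 2.

Pick v_3 = (1, 0, 0, 0)ᵀ.
Then v_2 = N · v_3 = (0, -2, 0, 0)ᵀ.
Then v_1 = N · v_2 = (-2, 0, -4, 0)ᵀ.

Sanity check: (A − (0)·I) v_1 = (0, 0, 0, 0)ᵀ = 0. ✓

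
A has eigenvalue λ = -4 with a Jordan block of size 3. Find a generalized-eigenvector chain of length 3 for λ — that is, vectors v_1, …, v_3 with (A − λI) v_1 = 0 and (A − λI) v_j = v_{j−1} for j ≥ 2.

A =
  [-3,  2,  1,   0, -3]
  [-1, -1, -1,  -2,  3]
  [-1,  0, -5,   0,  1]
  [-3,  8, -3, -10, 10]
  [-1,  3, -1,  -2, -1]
A Jordan chain for λ = -4 of length 3:
v_1 = (1, 0, -1, 0, 0)ᵀ
v_2 = (1, -1, -1, -3, -1)ᵀ
v_3 = (1, 0, 0, 0, 0)ᵀ

Let N = A − (-4)·I. We want v_3 with N^3 v_3 = 0 but N^2 v_3 ≠ 0; then v_{j-1} := N · v_j for j = 3, …, 2.

Pick v_3 = (1, 0, 0, 0, 0)ᵀ.
Then v_2 = N · v_3 = (1, -1, -1, -3, -1)ᵀ.
Then v_1 = N · v_2 = (1, 0, -1, 0, 0)ᵀ.

Sanity check: (A − (-4)·I) v_1 = (0, 0, 0, 0, 0)ᵀ = 0. ✓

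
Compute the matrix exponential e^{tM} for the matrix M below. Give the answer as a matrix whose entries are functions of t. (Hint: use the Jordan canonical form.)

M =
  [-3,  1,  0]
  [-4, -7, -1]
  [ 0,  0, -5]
e^{tM} =
  [2*t*exp(-5*t) + exp(-5*t), t*exp(-5*t), -t^2*exp(-5*t)/2]
  [-4*t*exp(-5*t), -2*t*exp(-5*t) + exp(-5*t), t^2*exp(-5*t) - t*exp(-5*t)]
  [0, 0, exp(-5*t)]

Strategy: write M = P · J · P⁻¹ where J is a Jordan canonical form, so e^{tM} = P · e^{tJ} · P⁻¹, and e^{tJ} can be computed block-by-block.

M has Jordan form
J =
  [-5,  1,  0]
  [ 0, -5,  1]
  [ 0,  0, -5]
(up to reordering of blocks).

Per-block formulas:
  For a 3×3 Jordan block J_3(-5): exp(t · J_3(-5)) = e^(-5t)·(I + t·N + (t^2/2)·N^2), where N is the 3×3 nilpotent shift.

After assembling e^{tJ} and conjugating by P, we get:

e^{tM} =
  [2*t*exp(-5*t) + exp(-5*t), t*exp(-5*t), -t^2*exp(-5*t)/2]
  [-4*t*exp(-5*t), -2*t*exp(-5*t) + exp(-5*t), t^2*exp(-5*t) - t*exp(-5*t)]
  [0, 0, exp(-5*t)]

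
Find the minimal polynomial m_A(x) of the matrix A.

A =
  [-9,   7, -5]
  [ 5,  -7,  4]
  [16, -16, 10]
x^3 + 6*x^2 + 12*x + 8

The characteristic polynomial is χ_A(x) = (x + 2)^3, so the eigenvalues are known. The minimal polynomial is
  m_A(x) = Π_λ (x − λ)^{k_λ}
where k_λ is the size of the *largest* Jordan block for λ (equivalently, the smallest k with (A − λI)^k v = 0 for every generalised eigenvector v of λ).

  λ = -2: largest Jordan block has size 3, contributing (x + 2)^3

So m_A(x) = (x + 2)^3 = x^3 + 6*x^2 + 12*x + 8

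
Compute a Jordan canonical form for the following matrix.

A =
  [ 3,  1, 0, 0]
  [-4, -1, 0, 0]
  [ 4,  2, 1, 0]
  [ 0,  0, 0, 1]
J_2(1) ⊕ J_1(1) ⊕ J_1(1)

The characteristic polynomial is
  det(x·I − A) = x^4 - 4*x^3 + 6*x^2 - 4*x + 1 = (x - 1)^4

Eigenvalues and multiplicities (the geometric multiplicity of λ is n − rank(A − λI), which equals the number of Jordan blocks for λ):
  λ = 1: algebraic multiplicity = 4, geometric multiplicity = 3

Determining the block sizes for each eigenvalue:
  λ = 1: 3 blocks summing to 4 forces exactly one block of size 2 and the rest size 1 → block sizes [2, 1, 1]

Assembling the blocks gives a Jordan form
J =
  [1, 1, 0, 0]
  [0, 1, 0, 0]
  [0, 0, 1, 0]
  [0, 0, 0, 1]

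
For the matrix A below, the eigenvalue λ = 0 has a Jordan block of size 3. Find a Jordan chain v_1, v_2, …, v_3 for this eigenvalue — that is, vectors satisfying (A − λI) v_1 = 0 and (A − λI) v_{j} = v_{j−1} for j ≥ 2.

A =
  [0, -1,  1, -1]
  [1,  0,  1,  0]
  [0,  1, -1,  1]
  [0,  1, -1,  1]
A Jordan chain for λ = 0 of length 3:
v_1 = (-1, 0, 1, 1)ᵀ
v_2 = (0, 1, 0, 0)ᵀ
v_3 = (1, 0, 0, 0)ᵀ

Let N = A − (0)·I. We want v_3 with N^3 v_3 = 0 but N^2 v_3 ≠ 0; then v_{j-1} := N · v_j for j = 3, …, 2.

Pick v_3 = (1, 0, 0, 0)ᵀ.
Then v_2 = N · v_3 = (0, 1, 0, 0)ᵀ.
Then v_1 = N · v_2 = (-1, 0, 1, 1)ᵀ.

Sanity check: (A − (0)·I) v_1 = (0, 0, 0, 0)ᵀ = 0. ✓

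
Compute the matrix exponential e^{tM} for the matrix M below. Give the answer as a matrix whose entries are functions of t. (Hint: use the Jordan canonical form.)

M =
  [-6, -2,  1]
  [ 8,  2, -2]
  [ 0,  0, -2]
e^{tM} =
  [-4*t*exp(-2*t) + exp(-2*t), -2*t*exp(-2*t), t*exp(-2*t)]
  [8*t*exp(-2*t), 4*t*exp(-2*t) + exp(-2*t), -2*t*exp(-2*t)]
  [0, 0, exp(-2*t)]

Strategy: write M = P · J · P⁻¹ where J is a Jordan canonical form, so e^{tM} = P · e^{tJ} · P⁻¹, and e^{tJ} can be computed block-by-block.

M has Jordan form
J =
  [-2,  1,  0]
  [ 0, -2,  0]
  [ 0,  0, -2]
(up to reordering of blocks).

Per-block formulas:
  For a 1×1 block at λ = -2: exp(t · [-2]) = [e^(-2t)].
  For a 2×2 Jordan block J_2(-2): exp(t · J_2(-2)) = e^(-2t)·(I + t·N), where N is the 2×2 nilpotent shift.

After assembling e^{tJ} and conjugating by P, we get:

e^{tM} =
  [-4*t*exp(-2*t) + exp(-2*t), -2*t*exp(-2*t), t*exp(-2*t)]
  [8*t*exp(-2*t), 4*t*exp(-2*t) + exp(-2*t), -2*t*exp(-2*t)]
  [0, 0, exp(-2*t)]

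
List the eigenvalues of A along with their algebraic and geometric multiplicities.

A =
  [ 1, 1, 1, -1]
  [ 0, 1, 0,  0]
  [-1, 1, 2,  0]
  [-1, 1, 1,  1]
λ = 1: alg = 3, geom = 2; λ = 2: alg = 1, geom = 1

Step 1 — factor the characteristic polynomial to read off the algebraic multiplicities:
  χ_A(x) = (x - 2)*(x - 1)^3

Step 2 — compute geometric multiplicities via the rank-nullity identity g(λ) = n − rank(A − λI):
  rank(A − (1)·I) = 2, so dim ker(A − (1)·I) = n − 2 = 2
  rank(A − (2)·I) = 3, so dim ker(A − (2)·I) = n − 3 = 1

Summary:
  λ = 1: algebraic multiplicity = 3, geometric multiplicity = 2
  λ = 2: algebraic multiplicity = 1, geometric multiplicity = 1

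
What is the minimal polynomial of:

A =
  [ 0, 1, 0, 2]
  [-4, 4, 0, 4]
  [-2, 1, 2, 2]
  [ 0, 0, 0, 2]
x^2 - 4*x + 4

The characteristic polynomial is χ_A(x) = (x - 2)^4, so the eigenvalues are known. The minimal polynomial is
  m_A(x) = Π_λ (x − λ)^{k_λ}
where k_λ is the size of the *largest* Jordan block for λ (equivalently, the smallest k with (A − λI)^k v = 0 for every generalised eigenvector v of λ).

  λ = 2: largest Jordan block has size 2, contributing (x − 2)^2

So m_A(x) = (x - 2)^2 = x^2 - 4*x + 4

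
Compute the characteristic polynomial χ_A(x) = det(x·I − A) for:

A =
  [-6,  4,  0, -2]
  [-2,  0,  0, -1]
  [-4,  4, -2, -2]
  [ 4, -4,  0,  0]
x^4 + 8*x^3 + 24*x^2 + 32*x + 16

Expanding det(x·I − A) (e.g. by cofactor expansion or by noting that A is similar to its Jordan form J, which has the same characteristic polynomial as A) gives
  χ_A(x) = x^4 + 8*x^3 + 24*x^2 + 32*x + 16
which factors as (x + 2)^4. The eigenvalues (with algebraic multiplicities) are λ = -2 with multiplicity 4.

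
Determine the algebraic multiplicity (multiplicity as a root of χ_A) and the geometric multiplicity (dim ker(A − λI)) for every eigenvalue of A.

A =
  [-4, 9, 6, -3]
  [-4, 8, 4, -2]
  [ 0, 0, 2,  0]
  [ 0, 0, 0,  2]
λ = 2: alg = 4, geom = 3

Step 1 — factor the characteristic polynomial to read off the algebraic multiplicities:
  χ_A(x) = (x - 2)^4

Step 2 — compute geometric multiplicities via the rank-nullity identity g(λ) = n − rank(A − λI):
  rank(A − (2)·I) = 1, so dim ker(A − (2)·I) = n − 1 = 3

Summary:
  λ = 2: algebraic multiplicity = 4, geometric multiplicity = 3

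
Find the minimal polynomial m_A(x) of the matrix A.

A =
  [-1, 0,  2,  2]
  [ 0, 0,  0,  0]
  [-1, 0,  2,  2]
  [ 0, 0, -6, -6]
x^3 + 5*x^2 + 6*x

The characteristic polynomial is χ_A(x) = x^2*(x + 2)*(x + 3), so the eigenvalues are known. The minimal polynomial is
  m_A(x) = Π_λ (x − λ)^{k_λ}
where k_λ is the size of the *largest* Jordan block for λ (equivalently, the smallest k with (A − λI)^k v = 0 for every generalised eigenvector v of λ).

  λ = -3: largest Jordan block has size 1, contributing (x + 3)
  λ = -2: largest Jordan block has size 1, contributing (x + 2)
  λ = 0: largest Jordan block has size 1, contributing (x − 0)

So m_A(x) = x*(x + 2)*(x + 3) = x^3 + 5*x^2 + 6*x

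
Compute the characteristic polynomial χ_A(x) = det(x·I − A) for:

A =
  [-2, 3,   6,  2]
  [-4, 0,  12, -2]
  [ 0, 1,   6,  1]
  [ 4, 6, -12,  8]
x^4 - 12*x^3 + 36*x^2

Expanding det(x·I − A) (e.g. by cofactor expansion or by noting that A is similar to its Jordan form J, which has the same characteristic polynomial as A) gives
  χ_A(x) = x^4 - 12*x^3 + 36*x^2
which factors as x^2*(x - 6)^2. The eigenvalues (with algebraic multiplicities) are λ = 0 with multiplicity 2, λ = 6 with multiplicity 2.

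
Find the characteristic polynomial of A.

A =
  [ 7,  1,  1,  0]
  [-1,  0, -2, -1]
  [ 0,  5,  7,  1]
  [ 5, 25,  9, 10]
x^4 - 24*x^3 + 216*x^2 - 864*x + 1296

Expanding det(x·I − A) (e.g. by cofactor expansion or by noting that A is similar to its Jordan form J, which has the same characteristic polynomial as A) gives
  χ_A(x) = x^4 - 24*x^3 + 216*x^2 - 864*x + 1296
which factors as (x - 6)^4. The eigenvalues (with algebraic multiplicities) are λ = 6 with multiplicity 4.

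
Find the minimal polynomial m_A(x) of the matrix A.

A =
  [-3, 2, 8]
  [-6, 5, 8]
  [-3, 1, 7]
x^2 - 6*x + 9

The characteristic polynomial is χ_A(x) = (x - 3)^3, so the eigenvalues are known. The minimal polynomial is
  m_A(x) = Π_λ (x − λ)^{k_λ}
where k_λ is the size of the *largest* Jordan block for λ (equivalently, the smallest k with (A − λI)^k v = 0 for every generalised eigenvector v of λ).

  λ = 3: largest Jordan block has size 2, contributing (x − 3)^2

So m_A(x) = (x - 3)^2 = x^2 - 6*x + 9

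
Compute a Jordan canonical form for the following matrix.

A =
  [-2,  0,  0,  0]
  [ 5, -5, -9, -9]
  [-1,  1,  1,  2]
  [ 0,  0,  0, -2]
J_3(-2) ⊕ J_1(-2)

The characteristic polynomial is
  det(x·I − A) = x^4 + 8*x^3 + 24*x^2 + 32*x + 16 = (x + 2)^4

Eigenvalues and multiplicities (the geometric multiplicity of λ is n − rank(A − λI), which equals the number of Jordan blocks for λ):
  λ = -2: algebraic multiplicity = 4, geometric multiplicity = 2

Determining the block sizes for each eigenvalue:
  λ = -2: with am = 4 and gm = 2, the partition is not yet determined (e.g. several partitions of 4 into 2 parts exist). Let N = A − (-2)·I. Computing rank(N^1) = 2, rank(N^2) = 1, rank(N^3) = 0; the number of blocks of size ≥ j is rank(N^{j−1}) − rank(N^j), giving [2, 1, 1]. So we have 1 block(s) of size 3, 1 block(s) of size 1 → block sizes [3, 1]

Assembling the blocks gives a Jordan form
J =
  [-2,  1,  0,  0]
  [ 0, -2,  1,  0]
  [ 0,  0, -2,  0]
  [ 0,  0,  0, -2]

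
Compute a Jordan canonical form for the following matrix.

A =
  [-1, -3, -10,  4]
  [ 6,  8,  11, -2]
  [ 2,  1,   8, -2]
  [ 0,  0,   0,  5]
J_3(5) ⊕ J_1(5)

The characteristic polynomial is
  det(x·I − A) = x^4 - 20*x^3 + 150*x^2 - 500*x + 625 = (x - 5)^4

Eigenvalues and multiplicities (the geometric multiplicity of λ is n − rank(A − λI), which equals the number of Jordan blocks for λ):
  λ = 5: algebraic multiplicity = 4, geometric multiplicity = 2

Determining the block sizes for each eigenvalue:
  λ = 5: with am = 4 and gm = 2, the partition is not yet determined (e.g. several partitions of 4 into 2 parts exist). Let N = A − (5)·I. Computing rank(N^1) = 2, rank(N^2) = 1, rank(N^3) = 0; the number of blocks of size ≥ j is rank(N^{j−1}) − rank(N^j), giving [2, 1, 1]. So we have 1 block(s) of size 3, 1 block(s) of size 1 → block sizes [3, 1]

Assembling the blocks gives a Jordan form
J =
  [5, 1, 0, 0]
  [0, 5, 1, 0]
  [0, 0, 5, 0]
  [0, 0, 0, 5]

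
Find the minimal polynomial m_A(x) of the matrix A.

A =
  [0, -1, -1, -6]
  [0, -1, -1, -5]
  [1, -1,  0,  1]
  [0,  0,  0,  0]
x^4 + x^3

The characteristic polynomial is χ_A(x) = x^3*(x + 1), so the eigenvalues are known. The minimal polynomial is
  m_A(x) = Π_λ (x − λ)^{k_λ}
where k_λ is the size of the *largest* Jordan block for λ (equivalently, the smallest k with (A − λI)^k v = 0 for every generalised eigenvector v of λ).

  λ = -1: largest Jordan block has size 1, contributing (x + 1)
  λ = 0: largest Jordan block has size 3, contributing (x − 0)^3

So m_A(x) = x^3*(x + 1) = x^4 + x^3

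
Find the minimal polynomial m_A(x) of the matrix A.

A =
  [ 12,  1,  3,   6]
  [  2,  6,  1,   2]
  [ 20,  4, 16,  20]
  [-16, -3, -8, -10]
x^3 - 18*x^2 + 108*x - 216

The characteristic polynomial is χ_A(x) = (x - 6)^4, so the eigenvalues are known. The minimal polynomial is
  m_A(x) = Π_λ (x − λ)^{k_λ}
where k_λ is the size of the *largest* Jordan block for λ (equivalently, the smallest k with (A − λI)^k v = 0 for every generalised eigenvector v of λ).

  λ = 6: largest Jordan block has size 3, contributing (x − 6)^3

So m_A(x) = (x - 6)^3 = x^3 - 18*x^2 + 108*x - 216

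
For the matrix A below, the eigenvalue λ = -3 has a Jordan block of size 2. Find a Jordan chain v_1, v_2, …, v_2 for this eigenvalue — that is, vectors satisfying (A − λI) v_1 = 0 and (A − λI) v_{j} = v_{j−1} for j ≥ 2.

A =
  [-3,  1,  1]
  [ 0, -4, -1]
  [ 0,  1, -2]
A Jordan chain for λ = -3 of length 2:
v_1 = (1, -1, 1)ᵀ
v_2 = (0, 1, 0)ᵀ

Let N = A − (-3)·I. We want v_2 with N^2 v_2 = 0 but N^1 v_2 ≠ 0; then v_{j-1} := N · v_j for j = 2, …, 2.

Pick v_2 = (0, 1, 0)ᵀ.
Then v_1 = N · v_2 = (1, -1, 1)ᵀ.

Sanity check: (A − (-3)·I) v_1 = (0, 0, 0)ᵀ = 0. ✓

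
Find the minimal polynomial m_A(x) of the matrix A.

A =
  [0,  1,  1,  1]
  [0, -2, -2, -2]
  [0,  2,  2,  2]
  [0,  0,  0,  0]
x^2

The characteristic polynomial is χ_A(x) = x^4, so the eigenvalues are known. The minimal polynomial is
  m_A(x) = Π_λ (x − λ)^{k_λ}
where k_λ is the size of the *largest* Jordan block for λ (equivalently, the smallest k with (A − λI)^k v = 0 for every generalised eigenvector v of λ).

  λ = 0: largest Jordan block has size 2, contributing (x − 0)^2

So m_A(x) = x^2 = x^2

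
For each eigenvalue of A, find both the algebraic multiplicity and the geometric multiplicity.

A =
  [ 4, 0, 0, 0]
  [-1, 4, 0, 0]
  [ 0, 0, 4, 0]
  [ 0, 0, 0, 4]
λ = 4: alg = 4, geom = 3

Step 1 — factor the characteristic polynomial to read off the algebraic multiplicities:
  χ_A(x) = (x - 4)^4

Step 2 — compute geometric multiplicities via the rank-nullity identity g(λ) = n − rank(A − λI):
  rank(A − (4)·I) = 1, so dim ker(A − (4)·I) = n − 1 = 3

Summary:
  λ = 4: algebraic multiplicity = 4, geometric multiplicity = 3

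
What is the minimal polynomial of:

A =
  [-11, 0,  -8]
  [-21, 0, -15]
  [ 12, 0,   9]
x^3 + 2*x^2 - 3*x

The characteristic polynomial is χ_A(x) = x*(x - 1)*(x + 3), so the eigenvalues are known. The minimal polynomial is
  m_A(x) = Π_λ (x − λ)^{k_λ}
where k_λ is the size of the *largest* Jordan block for λ (equivalently, the smallest k with (A − λI)^k v = 0 for every generalised eigenvector v of λ).

  λ = -3: largest Jordan block has size 1, contributing (x + 3)
  λ = 0: largest Jordan block has size 1, contributing (x − 0)
  λ = 1: largest Jordan block has size 1, contributing (x − 1)

So m_A(x) = x*(x - 1)*(x + 3) = x^3 + 2*x^2 - 3*x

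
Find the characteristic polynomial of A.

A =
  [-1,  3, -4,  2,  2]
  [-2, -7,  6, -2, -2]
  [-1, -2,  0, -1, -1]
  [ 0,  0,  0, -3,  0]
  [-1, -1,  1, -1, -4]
x^5 + 15*x^4 + 90*x^3 + 270*x^2 + 405*x + 243

Expanding det(x·I − A) (e.g. by cofactor expansion or by noting that A is similar to its Jordan form J, which has the same characteristic polynomial as A) gives
  χ_A(x) = x^5 + 15*x^4 + 90*x^3 + 270*x^2 + 405*x + 243
which factors as (x + 3)^5. The eigenvalues (with algebraic multiplicities) are λ = -3 with multiplicity 5.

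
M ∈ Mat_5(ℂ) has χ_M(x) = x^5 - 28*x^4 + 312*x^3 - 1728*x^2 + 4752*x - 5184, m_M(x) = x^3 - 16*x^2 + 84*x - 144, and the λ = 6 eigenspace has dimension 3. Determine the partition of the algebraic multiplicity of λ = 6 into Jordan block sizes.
Block sizes for λ = 6: [2, 1, 1]

Step 1 — from the characteristic polynomial, algebraic multiplicity of λ = 6 is 4. From dim ker(M − (6)·I) = 3, there are exactly 3 Jordan blocks for λ = 6.
Step 2 — from the minimal polynomial, the factor (x − 6)^2 tells us the largest block for λ = 6 has size 2.
Step 3 — with total size 4, 3 blocks, and largest block 2, the block sizes (in nonincreasing order) are [2, 1, 1].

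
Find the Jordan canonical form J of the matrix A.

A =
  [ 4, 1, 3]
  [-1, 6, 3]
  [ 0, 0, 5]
J_2(5) ⊕ J_1(5)

The characteristic polynomial is
  det(x·I − A) = x^3 - 15*x^2 + 75*x - 125 = (x - 5)^3

Eigenvalues and multiplicities (the geometric multiplicity of λ is n − rank(A − λI), which equals the number of Jordan blocks for λ):
  λ = 5: algebraic multiplicity = 3, geometric multiplicity = 2

Determining the block sizes for each eigenvalue:
  λ = 5: 2 blocks summing to 3 forces exactly one block of size 2 and the rest size 1 → block sizes [2, 1]

Assembling the blocks gives a Jordan form
J =
  [5, 1, 0]
  [0, 5, 0]
  [0, 0, 5]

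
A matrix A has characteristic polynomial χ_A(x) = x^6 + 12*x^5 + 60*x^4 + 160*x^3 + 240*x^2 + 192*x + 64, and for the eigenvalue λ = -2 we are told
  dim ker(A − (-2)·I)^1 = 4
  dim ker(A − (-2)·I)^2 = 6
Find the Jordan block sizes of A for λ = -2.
Block sizes for λ = -2: [2, 2, 1, 1]

From the dimensions of kernels of powers, the number of Jordan blocks of size at least j is d_j − d_{j−1} where d_j = dim ker(N^j) (with d_0 = 0). Computing the differences gives [4, 2].
The number of blocks of size exactly k is (#blocks of size ≥ k) − (#blocks of size ≥ k + 1), so the partition is: 2 block(s) of size 1, 2 block(s) of size 2.
In nonincreasing order the block sizes are [2, 2, 1, 1].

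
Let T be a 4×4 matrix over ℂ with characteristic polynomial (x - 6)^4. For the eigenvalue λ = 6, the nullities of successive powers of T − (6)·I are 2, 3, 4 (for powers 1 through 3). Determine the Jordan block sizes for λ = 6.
Block sizes for λ = 6: [3, 1]

From the dimensions of kernels of powers, the number of Jordan blocks of size at least j is d_j − d_{j−1} where d_j = dim ker(N^j) (with d_0 = 0). Computing the differences gives [2, 1, 1].
The number of blocks of size exactly k is (#blocks of size ≥ k) − (#blocks of size ≥ k + 1), so the partition is: 1 block(s) of size 1, 1 block(s) of size 3.
In nonincreasing order the block sizes are [3, 1].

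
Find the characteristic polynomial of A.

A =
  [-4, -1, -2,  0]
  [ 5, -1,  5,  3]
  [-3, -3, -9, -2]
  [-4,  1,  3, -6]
x^4 + 20*x^3 + 150*x^2 + 500*x + 625

Expanding det(x·I − A) (e.g. by cofactor expansion or by noting that A is similar to its Jordan form J, which has the same characteristic polynomial as A) gives
  χ_A(x) = x^4 + 20*x^3 + 150*x^2 + 500*x + 625
which factors as (x + 5)^4. The eigenvalues (with algebraic multiplicities) are λ = -5 with multiplicity 4.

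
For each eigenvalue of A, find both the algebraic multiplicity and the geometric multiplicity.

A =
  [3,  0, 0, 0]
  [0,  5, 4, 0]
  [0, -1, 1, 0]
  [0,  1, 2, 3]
λ = 3: alg = 4, geom = 3

Step 1 — factor the characteristic polynomial to read off the algebraic multiplicities:
  χ_A(x) = (x - 3)^4

Step 2 — compute geometric multiplicities via the rank-nullity identity g(λ) = n − rank(A − λI):
  rank(A − (3)·I) = 1, so dim ker(A − (3)·I) = n − 1 = 3

Summary:
  λ = 3: algebraic multiplicity = 4, geometric multiplicity = 3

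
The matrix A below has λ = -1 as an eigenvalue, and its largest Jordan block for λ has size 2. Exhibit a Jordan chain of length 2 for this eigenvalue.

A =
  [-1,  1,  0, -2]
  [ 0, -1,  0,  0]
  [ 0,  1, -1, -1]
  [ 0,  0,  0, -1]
A Jordan chain for λ = -1 of length 2:
v_1 = (1, 0, 1, 0)ᵀ
v_2 = (0, 1, 0, 0)ᵀ

Let N = A − (-1)·I. We want v_2 with N^2 v_2 = 0 but N^1 v_2 ≠ 0; then v_{j-1} := N · v_j for j = 2, …, 2.

Pick v_2 = (0, 1, 0, 0)ᵀ.
Then v_1 = N · v_2 = (1, 0, 1, 0)ᵀ.

Sanity check: (A − (-1)·I) v_1 = (0, 0, 0, 0)ᵀ = 0. ✓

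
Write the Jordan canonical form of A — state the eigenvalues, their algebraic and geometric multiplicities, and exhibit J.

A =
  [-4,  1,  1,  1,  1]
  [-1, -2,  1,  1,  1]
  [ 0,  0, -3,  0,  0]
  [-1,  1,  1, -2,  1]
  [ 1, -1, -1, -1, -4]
J_2(-3) ⊕ J_1(-3) ⊕ J_1(-3) ⊕ J_1(-3)

The characteristic polynomial is
  det(x·I − A) = x^5 + 15*x^4 + 90*x^3 + 270*x^2 + 405*x + 243 = (x + 3)^5

Eigenvalues and multiplicities (the geometric multiplicity of λ is n − rank(A − λI), which equals the number of Jordan blocks for λ):
  λ = -3: algebraic multiplicity = 5, geometric multiplicity = 4

Determining the block sizes for each eigenvalue:
  λ = -3: 4 blocks summing to 5 forces exactly one block of size 2 and the rest size 1 → block sizes [2, 1, 1, 1]

Assembling the blocks gives a Jordan form
J =
  [-3,  1,  0,  0,  0]
  [ 0, -3,  0,  0,  0]
  [ 0,  0, -3,  0,  0]
  [ 0,  0,  0, -3,  0]
  [ 0,  0,  0,  0, -3]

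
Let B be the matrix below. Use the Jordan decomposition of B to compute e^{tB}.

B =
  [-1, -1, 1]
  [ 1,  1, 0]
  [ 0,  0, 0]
e^{tB} =
  [1 - t, -t, -t^2/2 + t]
  [t, t + 1, t^2/2]
  [0, 0, 1]

Strategy: write B = P · J · P⁻¹ where J is a Jordan canonical form, so e^{tB} = P · e^{tJ} · P⁻¹, and e^{tJ} can be computed block-by-block.

B has Jordan form
J =
  [0, 1, 0]
  [0, 0, 1]
  [0, 0, 0]
(up to reordering of blocks).

Per-block formulas:
  For a 3×3 Jordan block J_3(0): exp(t · J_3(0)) = e^(0t)·(I + t·N + (t^2/2)·N^2), where N is the 3×3 nilpotent shift.

After assembling e^{tJ} and conjugating by P, we get:

e^{tB} =
  [1 - t, -t, -t^2/2 + t]
  [t, t + 1, t^2/2]
  [0, 0, 1]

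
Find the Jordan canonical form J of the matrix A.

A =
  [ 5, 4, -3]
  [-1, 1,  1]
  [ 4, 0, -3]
J_3(1)

The characteristic polynomial is
  det(x·I − A) = x^3 - 3*x^2 + 3*x - 1 = (x - 1)^3

Eigenvalues and multiplicities (the geometric multiplicity of λ is n − rank(A − λI), which equals the number of Jordan blocks for λ):
  λ = 1: algebraic multiplicity = 3, geometric multiplicity = 1

Determining the block sizes for each eigenvalue:
  λ = 1: one block (gm = 1), so the single block has size am = 3 → block sizes [3]

Assembling the blocks gives a Jordan form
J =
  [1, 1, 0]
  [0, 1, 1]
  [0, 0, 1]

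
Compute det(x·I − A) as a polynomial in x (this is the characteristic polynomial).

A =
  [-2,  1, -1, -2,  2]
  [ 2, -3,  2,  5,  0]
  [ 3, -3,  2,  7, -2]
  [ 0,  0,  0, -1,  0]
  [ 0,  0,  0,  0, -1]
x^5 + 5*x^4 + 10*x^3 + 10*x^2 + 5*x + 1

Expanding det(x·I − A) (e.g. by cofactor expansion or by noting that A is similar to its Jordan form J, which has the same characteristic polynomial as A) gives
  χ_A(x) = x^5 + 5*x^4 + 10*x^3 + 10*x^2 + 5*x + 1
which factors as (x + 1)^5. The eigenvalues (with algebraic multiplicities) are λ = -1 with multiplicity 5.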